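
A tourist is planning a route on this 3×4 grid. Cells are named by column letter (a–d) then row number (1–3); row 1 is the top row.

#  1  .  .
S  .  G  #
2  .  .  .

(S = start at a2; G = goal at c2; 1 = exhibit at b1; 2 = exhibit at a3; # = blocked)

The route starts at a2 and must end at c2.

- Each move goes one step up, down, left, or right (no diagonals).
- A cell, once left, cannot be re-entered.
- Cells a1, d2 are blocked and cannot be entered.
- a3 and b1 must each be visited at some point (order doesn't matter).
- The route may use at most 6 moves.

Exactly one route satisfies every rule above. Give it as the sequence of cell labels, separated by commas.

a2, a3, b3, b2, b1, c1, c2

The 6-move cap with required stops at a3, b1 leaves no slack for detours.
Route from a2: down to a3, right to b3, 2× up (reaching b1), right to c1, down to c2 — 6 moves in all.
Check: all required cells visited; 6 ≤ 6 moves.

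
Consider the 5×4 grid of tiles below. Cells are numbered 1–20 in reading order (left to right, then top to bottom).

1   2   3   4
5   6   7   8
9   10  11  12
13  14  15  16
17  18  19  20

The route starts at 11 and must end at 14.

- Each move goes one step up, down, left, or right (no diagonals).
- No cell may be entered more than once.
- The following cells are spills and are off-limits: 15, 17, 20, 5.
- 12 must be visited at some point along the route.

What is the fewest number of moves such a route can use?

6

Any route passes through 12 somewhere between 11 and 14. Summing Manhattan distances along the two legs (11 → 12 → 14) gives a lower bound of 1 + 3 = 4 moves.
The shortest route satisfying every rule uses 6 moves: 11 → 12 → 8 → 7 → 6 → 10 → 14.
The bound of 4 isn't tight here; checking systematically, no route of length 4 through 5 satisfies every constraint, so 6 is the minimum.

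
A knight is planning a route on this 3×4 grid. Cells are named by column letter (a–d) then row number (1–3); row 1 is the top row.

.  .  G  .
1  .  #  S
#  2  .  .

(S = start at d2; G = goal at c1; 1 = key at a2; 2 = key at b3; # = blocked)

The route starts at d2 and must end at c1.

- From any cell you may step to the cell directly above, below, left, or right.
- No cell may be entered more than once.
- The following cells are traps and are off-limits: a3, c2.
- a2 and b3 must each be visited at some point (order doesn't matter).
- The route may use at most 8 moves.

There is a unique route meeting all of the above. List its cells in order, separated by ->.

d2 -> d3 -> c3 -> b3 -> b2 -> a2 -> a1 -> b1 -> c1

Any route must reach a2 and b3 and still end at c1 within 8 moves, so the order of the required stops is forced.
Route from d2: down 1 to d3, left 2 to b3, up 1 to b2, left 1 to a2, up 1 to a1, right 2 to c1 — 8 moves in all.
Check: all required cells visited; 8 ≤ 8 moves.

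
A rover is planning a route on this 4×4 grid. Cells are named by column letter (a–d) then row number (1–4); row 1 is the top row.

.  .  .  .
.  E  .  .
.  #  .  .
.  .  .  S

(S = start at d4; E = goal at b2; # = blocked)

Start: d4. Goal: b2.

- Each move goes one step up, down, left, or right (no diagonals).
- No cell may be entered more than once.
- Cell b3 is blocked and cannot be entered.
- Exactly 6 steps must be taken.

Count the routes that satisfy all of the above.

7

Need simple routes of exactly 6 moves from d4 to b2 (Manhattan distance 4, so 1 moves are spent on a detour and 1 undoing it).
Enumerating: d4 d3 d2 d1 c1 c2 b2 | d4 d3 d2 d1 c1 b1 b2 | d4 d3 d2 c2 c1 b1 b2 | d4 d3 c3 c2 c1 b1 b2 | d4 c4 c3 c2 c1 b1 b2 | d4 c4 c3 d3 d2 c2 b2 | d4 c4 b4 a4 a3 a2 b2.
That gives 7 routes.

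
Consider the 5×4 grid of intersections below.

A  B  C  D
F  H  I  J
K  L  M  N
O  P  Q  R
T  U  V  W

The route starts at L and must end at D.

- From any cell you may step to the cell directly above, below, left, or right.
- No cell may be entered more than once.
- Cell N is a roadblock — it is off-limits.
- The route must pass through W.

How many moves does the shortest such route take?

Any route passes through W somewhere between L and D. Summing Manhattan distances along the two legs (L → W → D) gives a lower bound of 4 + 4 = 8 moves.
That bound ignores the blocked cells. Measuring each leg by the fewest moves that actually steer around them (L→W: 4; W→D: 6) raises the lower bound to 10.
A route of 10 moves exists: L → P → U → V → W → R → Q → M → I → C → D.
Since 10 matches that lower bound, it is optimal.

10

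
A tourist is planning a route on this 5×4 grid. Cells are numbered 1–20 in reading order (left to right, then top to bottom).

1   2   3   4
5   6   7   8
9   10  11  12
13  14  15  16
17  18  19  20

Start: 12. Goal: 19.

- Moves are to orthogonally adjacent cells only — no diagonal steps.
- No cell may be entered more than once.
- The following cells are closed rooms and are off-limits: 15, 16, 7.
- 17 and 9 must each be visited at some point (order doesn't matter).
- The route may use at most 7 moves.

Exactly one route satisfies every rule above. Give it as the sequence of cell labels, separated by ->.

12 -> 11 -> 10 -> 9 -> 13 -> 17 -> 18 -> 19

The 7-move cap with required stops at 17, 9 leaves no slack for detours.
Route from 12: 3× left (reaching 9), 2× down (reaching 17), 2× right (reaching 19) — 7 moves in all.
Check: all required cells visited; 7 ≤ 7 moves.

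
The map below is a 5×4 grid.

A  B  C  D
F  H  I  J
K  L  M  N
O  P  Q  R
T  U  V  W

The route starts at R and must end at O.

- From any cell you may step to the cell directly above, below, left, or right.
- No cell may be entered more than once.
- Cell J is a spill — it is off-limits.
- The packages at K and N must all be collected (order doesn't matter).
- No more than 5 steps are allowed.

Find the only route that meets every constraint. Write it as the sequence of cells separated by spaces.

R N M L K O

Any route must reach K and N and still end at O within 5 moves, so the order of the required stops is forced.
Route from R: up 1 to N, left 3 to K, down 1 to O — 5 moves in all.
Check: all required cells visited; 5 ≤ 5 moves.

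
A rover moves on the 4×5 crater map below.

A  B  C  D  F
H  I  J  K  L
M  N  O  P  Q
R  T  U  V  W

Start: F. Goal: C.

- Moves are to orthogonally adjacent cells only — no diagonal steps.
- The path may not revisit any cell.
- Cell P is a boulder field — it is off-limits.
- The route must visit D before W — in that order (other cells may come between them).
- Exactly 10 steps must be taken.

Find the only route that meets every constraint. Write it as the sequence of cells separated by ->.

The waypoints must appear in the order D, W, with no cell reused.
Route from F: left to D, down to K, right to L, 2× down (reaching W), 2× left (reaching U), 3× up (reaching C) — 10 moves in all.
Check: order respected (D at step 1, W at step 5); 10 moves as required.

F -> D -> K -> L -> Q -> W -> V -> U -> O -> J -> C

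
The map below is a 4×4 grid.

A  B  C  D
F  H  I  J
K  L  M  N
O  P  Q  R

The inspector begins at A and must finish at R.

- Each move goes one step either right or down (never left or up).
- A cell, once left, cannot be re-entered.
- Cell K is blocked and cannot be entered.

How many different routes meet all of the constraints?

16

A right/down-only route from A to R makes exactly 3 down-moves and 3 right-moves in some order.
With no other constraints that would be C(6,3) = 20 routes.
Subtract routes through each blocked cell (inclusion–exclusion for overlaps): − through K: 4 → 16.
That gives 16 routes.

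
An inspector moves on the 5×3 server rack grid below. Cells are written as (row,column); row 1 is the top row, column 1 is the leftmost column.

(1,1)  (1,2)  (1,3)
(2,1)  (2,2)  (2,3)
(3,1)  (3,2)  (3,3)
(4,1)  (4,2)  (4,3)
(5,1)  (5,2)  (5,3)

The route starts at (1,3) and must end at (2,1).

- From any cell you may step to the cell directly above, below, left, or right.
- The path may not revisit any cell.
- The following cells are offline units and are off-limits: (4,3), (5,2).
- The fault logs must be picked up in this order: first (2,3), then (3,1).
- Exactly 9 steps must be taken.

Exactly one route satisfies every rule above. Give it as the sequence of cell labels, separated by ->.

The waypoints must appear in the order (2,3), (3,1), with no cell reused.
Route from (1,3): left 1 to (1,2), down 1 to (2,2), right 1 to (2,3), down 1 to (3,3), left 1 to (3,2), down 1 to (4,2), left 1 to (4,1), up 2 to (2,1) — 9 moves in all.
Check: order respected ((2,3) at step 3, (3,1) at step 8); 9 moves as required.

(1,3) -> (1,2) -> (2,2) -> (2,3) -> (3,3) -> (3,2) -> (4,2) -> (4,1) -> (3,1) -> (2,1)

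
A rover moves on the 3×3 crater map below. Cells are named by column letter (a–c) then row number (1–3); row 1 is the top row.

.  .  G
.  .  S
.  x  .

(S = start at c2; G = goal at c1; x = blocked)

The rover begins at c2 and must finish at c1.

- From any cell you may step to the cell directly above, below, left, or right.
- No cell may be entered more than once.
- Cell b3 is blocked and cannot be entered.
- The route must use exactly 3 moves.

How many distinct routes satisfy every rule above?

Need simple routes of exactly 3 moves from c2 to c1 (Manhattan distance 1, so 1 moves are spent on a detour and 1 undoing it).
Enumerating: c2 b2 b1 c1.
That gives 1 route.

1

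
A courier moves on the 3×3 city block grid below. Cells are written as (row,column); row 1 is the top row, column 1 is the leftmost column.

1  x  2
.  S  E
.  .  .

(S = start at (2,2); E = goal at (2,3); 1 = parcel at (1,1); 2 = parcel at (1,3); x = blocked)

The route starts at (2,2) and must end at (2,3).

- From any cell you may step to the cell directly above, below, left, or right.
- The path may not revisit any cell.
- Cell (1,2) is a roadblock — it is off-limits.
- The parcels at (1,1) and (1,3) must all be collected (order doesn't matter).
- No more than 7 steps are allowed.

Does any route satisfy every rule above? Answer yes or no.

no

(1,1) must be visited but has only one open neighbour ((2,1)), and it is neither the start nor the goal — the route would have to enter and leave through (2,1), re-entering it.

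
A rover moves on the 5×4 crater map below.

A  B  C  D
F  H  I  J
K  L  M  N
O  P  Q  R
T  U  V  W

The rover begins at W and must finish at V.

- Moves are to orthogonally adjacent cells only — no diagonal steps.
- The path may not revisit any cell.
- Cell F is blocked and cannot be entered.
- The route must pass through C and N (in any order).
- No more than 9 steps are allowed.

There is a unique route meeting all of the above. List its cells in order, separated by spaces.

W R N J D C I M Q V

The budget equals the shortest possible length, so every move has to be on a shortest route through the required cells.
Route from W: 4× up (reaching D), left to C, 4× down (reaching V) — 9 moves in all.
Check: all required cells visited; 9 ≤ 9 moves.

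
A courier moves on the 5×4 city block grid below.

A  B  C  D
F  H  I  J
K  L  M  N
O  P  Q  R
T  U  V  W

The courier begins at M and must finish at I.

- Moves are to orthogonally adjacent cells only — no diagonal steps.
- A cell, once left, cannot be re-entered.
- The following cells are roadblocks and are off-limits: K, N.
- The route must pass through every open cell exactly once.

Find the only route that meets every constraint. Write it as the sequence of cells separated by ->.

M -> Q -> R -> W -> V -> U -> T -> O -> P -> L -> H -> F -> A -> B -> C -> D -> J -> I

Need to visit all 18 open cells exactly once, starting at M and ending at I.
Route from M: down to Q, right to R, down to W, 3× left (reaching T), up to O, right to P, 2× up (reaching H), left to F, up to A, 3× right (reaching D), down to J, left to I — 17 moves in all.
Check: all 18 open cells covered.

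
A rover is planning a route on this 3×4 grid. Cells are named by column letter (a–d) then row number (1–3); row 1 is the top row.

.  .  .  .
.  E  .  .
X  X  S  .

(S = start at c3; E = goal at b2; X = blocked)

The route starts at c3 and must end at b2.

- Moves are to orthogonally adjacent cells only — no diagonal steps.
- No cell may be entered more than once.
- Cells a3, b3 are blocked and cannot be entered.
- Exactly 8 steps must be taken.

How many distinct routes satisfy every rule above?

3

Need simple routes of exactly 8 moves from c3 to b2 (Manhattan distance 2, so 3 moves are spent on a detour and 3 undoing it).
Enumerating: c3 c2 d2 d1 c1 b1 a1 a2 b2 | c3 d3 d2 d1 c1 b1 a1 a2 b2 | c3 d3 d2 c2 c1 b1 a1 a2 b2.
That gives 3 routes.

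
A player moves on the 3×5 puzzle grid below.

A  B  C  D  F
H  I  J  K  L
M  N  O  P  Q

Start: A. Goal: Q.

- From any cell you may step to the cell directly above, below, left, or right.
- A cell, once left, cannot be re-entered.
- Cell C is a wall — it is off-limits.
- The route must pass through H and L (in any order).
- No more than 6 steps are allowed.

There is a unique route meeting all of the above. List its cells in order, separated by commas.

A, H, I, J, K, L, Q

Any route must reach H and L and still end at Q within 6 moves, so the order of the required stops is forced.
Route from A: down 1 to H, right 4 to L, down 1 to Q — 6 moves in all.
Check: all required cells visited; 6 ≤ 6 moves.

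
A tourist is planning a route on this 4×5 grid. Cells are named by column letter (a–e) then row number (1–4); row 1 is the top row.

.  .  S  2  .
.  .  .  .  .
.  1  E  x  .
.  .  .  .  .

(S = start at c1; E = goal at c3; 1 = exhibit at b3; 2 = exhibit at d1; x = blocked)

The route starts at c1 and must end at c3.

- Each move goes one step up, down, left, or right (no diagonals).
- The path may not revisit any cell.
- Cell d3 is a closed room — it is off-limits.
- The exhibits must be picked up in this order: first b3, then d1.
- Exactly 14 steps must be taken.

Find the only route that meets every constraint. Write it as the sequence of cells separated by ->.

c1 -> b1 -> b2 -> b3 -> b4 -> c4 -> d4 -> e4 -> e3 -> e2 -> e1 -> d1 -> d2 -> c2 -> c3

The waypoints must appear in the order b3, d1, with no cell reused.
Route from c1: left 1 to b1, down 3 to b4, right 3 to e4, up 3 to e1, left 1 to d1, down 1 to d2, left 1 to c2, down 1 to c3 — 14 moves in all.
Check: order respected (1 at step 3, 2 at step 11); 14 moves as required.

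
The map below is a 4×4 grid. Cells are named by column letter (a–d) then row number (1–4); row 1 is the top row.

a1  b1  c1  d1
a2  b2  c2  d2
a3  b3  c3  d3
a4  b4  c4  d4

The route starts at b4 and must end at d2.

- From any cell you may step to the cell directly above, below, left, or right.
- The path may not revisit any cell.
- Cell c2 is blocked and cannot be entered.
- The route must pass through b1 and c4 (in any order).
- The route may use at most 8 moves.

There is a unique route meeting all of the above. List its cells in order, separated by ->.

b4 -> c4 -> c3 -> b3 -> b2 -> b1 -> c1 -> d1 -> d2

Any route must reach b1 and c4 and still end at d2 within 8 moves, so the order of the required stops is forced.
Route from b4: right 1 to c4, up 1 to c3, left 1 to b3, up 2 to b1, right 2 to d1, down 1 to d2 — 8 moves in all.
Check: all required cells visited; 8 ≤ 8 moves.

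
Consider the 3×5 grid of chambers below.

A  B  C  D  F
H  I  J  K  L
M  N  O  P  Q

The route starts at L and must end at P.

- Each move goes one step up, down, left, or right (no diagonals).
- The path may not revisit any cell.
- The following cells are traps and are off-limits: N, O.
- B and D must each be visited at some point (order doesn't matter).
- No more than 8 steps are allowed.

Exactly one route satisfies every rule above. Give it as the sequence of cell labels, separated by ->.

L -> F -> D -> C -> B -> I -> J -> K -> P

Any route must reach B and D and still end at P within 8 moves, so the order of the required stops is forced.
Route from L: up to F, 3× left (reaching B), down to I, 2× right (reaching K), down to P — 8 moves in all.
Check: all required cells visited; 8 ≤ 8 moves.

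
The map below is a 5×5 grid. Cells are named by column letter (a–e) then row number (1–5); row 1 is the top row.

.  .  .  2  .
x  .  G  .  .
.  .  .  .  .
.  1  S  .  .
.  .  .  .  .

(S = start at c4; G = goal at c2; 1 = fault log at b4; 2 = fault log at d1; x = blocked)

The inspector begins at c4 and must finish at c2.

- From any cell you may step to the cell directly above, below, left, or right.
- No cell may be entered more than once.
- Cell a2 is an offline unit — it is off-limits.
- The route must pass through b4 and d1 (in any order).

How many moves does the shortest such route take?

Any route passes through b4 and d1 in some order between c4 and c2. Summing Manhattan distances along each leg and taking the cheapest ordering (c4 → b4 → d1 → c2) gives a lower bound of 1 + 5 + 2 = 8 moves.
A route of 8 moves achieves this: c4 → b4 → b3 → b2 → b1 → c1 → d1 → d2 → c2.
Since 8 matches the lower bound, it is optimal.

8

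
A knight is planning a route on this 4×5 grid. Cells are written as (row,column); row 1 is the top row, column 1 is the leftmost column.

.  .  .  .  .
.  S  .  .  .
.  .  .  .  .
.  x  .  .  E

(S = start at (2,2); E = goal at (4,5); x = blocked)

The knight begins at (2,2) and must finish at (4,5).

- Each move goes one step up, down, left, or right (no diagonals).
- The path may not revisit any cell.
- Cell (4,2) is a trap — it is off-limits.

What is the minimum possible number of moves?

The Manhattan distance from (2,2) to (4,5) is |2−4| + |2−5| = 5, so at least 5 moves are needed.
A route of 5 moves achieves this: (2,2) → (3,2) → (3,3) → (4,3) → (4,4) → (4,5).
Since 5 matches the lower bound, it is optimal.

5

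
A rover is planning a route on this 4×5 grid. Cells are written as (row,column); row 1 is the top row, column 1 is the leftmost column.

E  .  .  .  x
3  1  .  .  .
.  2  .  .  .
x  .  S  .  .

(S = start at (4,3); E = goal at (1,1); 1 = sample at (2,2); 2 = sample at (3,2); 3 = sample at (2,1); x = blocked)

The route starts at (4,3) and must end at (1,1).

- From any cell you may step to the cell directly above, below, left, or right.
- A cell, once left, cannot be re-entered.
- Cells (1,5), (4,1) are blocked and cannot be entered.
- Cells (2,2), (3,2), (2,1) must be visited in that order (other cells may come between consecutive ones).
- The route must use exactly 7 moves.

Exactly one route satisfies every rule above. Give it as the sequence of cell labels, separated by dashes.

(4,3) - (3,3) - (2,3) - (2,2) - (3,2) - (3,1) - (2,1) - (1,1)

The waypoints must appear in the order (2,2), (3,2), (2,1), with no cell reused.
Route from (4,3): up 2 to (2,3), left 1 to (2,2), down 1 to (3,2), left 1 to (3,1), up 2 to (1,1) — 7 moves in all.
Check: order respected (1 at step 3, 2 at step 4, 3 at step 6); 7 moves as required.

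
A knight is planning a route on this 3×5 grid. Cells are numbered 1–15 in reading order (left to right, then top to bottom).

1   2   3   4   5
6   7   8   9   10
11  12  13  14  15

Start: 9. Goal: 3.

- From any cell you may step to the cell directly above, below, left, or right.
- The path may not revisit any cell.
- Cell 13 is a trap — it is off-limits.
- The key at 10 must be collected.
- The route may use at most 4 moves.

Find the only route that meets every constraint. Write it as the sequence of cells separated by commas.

The budget equals the shortest possible length, so every move has to be on a shortest route through the required cells.
Route from 9: right to 10, up to 5, 2× left (reaching 3) — 4 moves in all.
Check: all required cells visited; 4 ≤ 4 moves.

9, 10, 5, 4, 3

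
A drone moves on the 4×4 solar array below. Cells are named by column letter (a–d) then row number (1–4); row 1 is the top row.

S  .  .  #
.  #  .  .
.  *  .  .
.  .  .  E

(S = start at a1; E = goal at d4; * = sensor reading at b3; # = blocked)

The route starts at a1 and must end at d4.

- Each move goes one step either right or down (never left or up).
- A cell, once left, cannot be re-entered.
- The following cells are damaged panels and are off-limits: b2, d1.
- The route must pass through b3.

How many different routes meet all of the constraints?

A right/down-only route from a1 to d4 makes exactly 3 down-moves and 3 right-moves in some order.
With no other constraints that would be C(6,3) = 20 routes.
Split at b3 and multiply the segment counts (each segment already excludes blocked cells): a1→b3: 1; b3→d4: 3; product = 3.
That gives 3 routes.

3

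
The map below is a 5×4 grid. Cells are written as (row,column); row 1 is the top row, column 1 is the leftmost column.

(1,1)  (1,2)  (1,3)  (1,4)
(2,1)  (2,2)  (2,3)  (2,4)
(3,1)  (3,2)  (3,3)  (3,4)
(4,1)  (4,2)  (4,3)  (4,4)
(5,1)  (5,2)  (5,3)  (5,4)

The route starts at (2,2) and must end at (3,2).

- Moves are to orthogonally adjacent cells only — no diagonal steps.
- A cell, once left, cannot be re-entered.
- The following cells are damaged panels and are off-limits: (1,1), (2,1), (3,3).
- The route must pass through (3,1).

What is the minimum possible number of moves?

9

Any route passes through (3,1) somewhere between (2,2) and (3,2). Summing Manhattan distances along the two legs ((2,2) → (3,1) → (3,2)) gives a lower bound of 2 + 1 = 3 moves.
The shortest route satisfying every rule uses 9 moves: (2,2) → (2,3) → (2,4) → (3,4) → (4,4) → (4,3) → (4,2) → (4,1) → (3,1) → (3,2).
The bound of 3 isn't tight here; checking systematically, no route of length 3 through 8 satisfies every constraint (on a 4-connected grid the length of any start-to-goal walk has the same parity as the Manhattan bound, so only lengths 3, 5, 7, … need checking), so 9 is the minimum.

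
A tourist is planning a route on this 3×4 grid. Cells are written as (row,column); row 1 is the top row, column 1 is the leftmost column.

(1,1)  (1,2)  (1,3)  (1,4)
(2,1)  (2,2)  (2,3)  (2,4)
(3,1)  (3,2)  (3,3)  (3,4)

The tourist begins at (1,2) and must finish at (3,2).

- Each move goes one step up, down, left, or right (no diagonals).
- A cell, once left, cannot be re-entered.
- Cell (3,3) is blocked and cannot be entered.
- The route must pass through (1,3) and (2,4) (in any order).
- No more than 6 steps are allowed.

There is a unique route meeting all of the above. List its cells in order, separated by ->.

(1,2) -> (1,3) -> (1,4) -> (2,4) -> (2,3) -> (2,2) -> (3,2)

The budget equals the shortest possible length, so every move has to be on a shortest route through the required cells.
Route from (1,2): 2× right (reaching (1,4)), down to (2,4), 2× left (reaching (2,2)), down to (3,2) — 6 moves in all.
Check: all required cells visited; 6 ≤ 6 moves.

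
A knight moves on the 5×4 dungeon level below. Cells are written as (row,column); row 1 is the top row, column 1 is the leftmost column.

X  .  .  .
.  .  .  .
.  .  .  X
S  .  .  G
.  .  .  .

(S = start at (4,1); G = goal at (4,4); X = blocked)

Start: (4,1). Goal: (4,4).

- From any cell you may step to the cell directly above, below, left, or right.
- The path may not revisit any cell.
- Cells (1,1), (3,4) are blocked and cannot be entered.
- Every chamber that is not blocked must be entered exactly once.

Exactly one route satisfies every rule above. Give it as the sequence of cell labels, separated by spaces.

(4,1) (5,1) (5,2) (4,2) (3,2) (3,1) (2,1) (2,2) (1,2) (1,3) (1,4) (2,4) (2,3) (3,3) (4,3) (5,3) (5,4) (4,4)

Need to visit all 18 open cells exactly once, starting at (4,1) and ending at (4,4).
Cell (5,1) has only two open neighbours ((4,1) and (5,2)), so the path must pass straight through it: one of those is the cell it's entered from and the other is where it exits.
Route from (4,1): down to (5,1), right to (5,2), 2× up (reaching (3,2)), left to (3,1), up to (2,1), right to (2,2), up to (1,2), 2× right (reaching (1,4)), down to (2,4), left to (2,3), 3× down (reaching (5,3)), right to (5,4), up to (4,4) — 17 moves in all.
Check: all 18 open cells covered.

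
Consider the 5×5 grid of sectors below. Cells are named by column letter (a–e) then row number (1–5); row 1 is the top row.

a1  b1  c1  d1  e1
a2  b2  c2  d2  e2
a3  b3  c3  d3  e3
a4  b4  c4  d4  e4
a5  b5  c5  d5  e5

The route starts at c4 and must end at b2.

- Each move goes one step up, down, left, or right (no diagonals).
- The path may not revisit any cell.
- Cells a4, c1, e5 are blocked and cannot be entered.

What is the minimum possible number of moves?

3

The Manhattan distance from c4 to b2 is |4−2| + |3−2| = 3, so at least 3 moves are needed.
A route of 3 moves achieves this: c4 → c3 → c2 → b2.
Since 3 matches the lower bound, it is optimal.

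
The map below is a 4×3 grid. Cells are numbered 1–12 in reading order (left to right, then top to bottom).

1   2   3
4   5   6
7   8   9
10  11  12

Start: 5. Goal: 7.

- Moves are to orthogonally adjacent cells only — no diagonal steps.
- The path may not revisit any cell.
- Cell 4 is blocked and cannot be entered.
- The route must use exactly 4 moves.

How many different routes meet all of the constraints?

Need simple routes of exactly 4 moves from 5 to 7 (Manhattan distance 2, so 1 moves are spent on a detour and 1 undoing it).
Enumerating: 5 8 11 10 7 | 5 6 9 8 7.
That gives 2 routes.

2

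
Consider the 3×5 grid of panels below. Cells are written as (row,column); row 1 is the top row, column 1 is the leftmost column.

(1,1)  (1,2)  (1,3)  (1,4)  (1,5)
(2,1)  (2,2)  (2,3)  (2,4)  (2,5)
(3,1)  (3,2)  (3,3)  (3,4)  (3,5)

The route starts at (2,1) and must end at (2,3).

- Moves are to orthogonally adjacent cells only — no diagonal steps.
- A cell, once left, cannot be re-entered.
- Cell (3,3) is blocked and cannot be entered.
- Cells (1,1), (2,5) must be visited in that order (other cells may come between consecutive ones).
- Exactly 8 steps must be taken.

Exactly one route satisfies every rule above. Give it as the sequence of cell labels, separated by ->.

The waypoints must appear in the order (1,1), (2,5), with no cell reused.
Route from (2,1): up to (1,1), 4× right (reaching (1,5)), down to (2,5), 2× left (reaching (2,3)) — 8 moves in all.
Check: order respected ((1,1) at step 1, (2,5) at step 6); 8 moves as required.

(2,1) -> (1,1) -> (1,2) -> (1,3) -> (1,4) -> (1,5) -> (2,5) -> (2,4) -> (2,3)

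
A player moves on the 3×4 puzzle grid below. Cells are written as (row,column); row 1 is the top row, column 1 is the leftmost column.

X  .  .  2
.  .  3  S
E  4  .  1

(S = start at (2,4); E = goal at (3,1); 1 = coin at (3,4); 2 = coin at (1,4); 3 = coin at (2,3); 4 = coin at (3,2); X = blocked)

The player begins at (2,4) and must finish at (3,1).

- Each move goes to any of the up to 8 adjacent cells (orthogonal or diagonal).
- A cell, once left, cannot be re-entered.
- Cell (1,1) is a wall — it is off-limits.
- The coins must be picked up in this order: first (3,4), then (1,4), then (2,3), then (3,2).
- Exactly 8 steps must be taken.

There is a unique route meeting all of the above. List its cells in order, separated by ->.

(2,4) -> (3,4) -> (3,3) -> (2,2) -> (1,3) -> (1,4) -> (2,3) -> (3,2) -> (3,1)

The waypoints must appear in the order (3,4), (1,4), (2,3), (3,2), with no cell reused.
Route from (2,4): down 1 to (3,4), left 1 to (3,3), up-left 1 to (2,2), up-right 1 to (1,3), right 1 to (1,4), down-left 2 to (3,2), left 1 to (3,1) — 8 moves in all.
Check: order respected (1 at step 1, 2 at step 5, 3 at step 6, 4 at step 7); 8 moves as required.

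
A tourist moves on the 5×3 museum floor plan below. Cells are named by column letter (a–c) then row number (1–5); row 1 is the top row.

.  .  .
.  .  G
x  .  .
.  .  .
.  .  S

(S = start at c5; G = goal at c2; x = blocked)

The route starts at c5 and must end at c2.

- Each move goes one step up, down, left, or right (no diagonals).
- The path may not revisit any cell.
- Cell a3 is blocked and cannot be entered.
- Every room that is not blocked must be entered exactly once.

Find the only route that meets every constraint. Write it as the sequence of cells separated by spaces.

c5 b5 a5 a4 b4 c4 c3 b3 b2 a2 a1 b1 c1 c2

Need to visit all 14 open cells exactly once, starting at c5 and ending at c2.
Route from c5: left 2 to a5, up 1 to a4, right 2 to c4, up 1 to c3, left 1 to b3, up 1 to b2, left 1 to a2, up 1 to a1, right 2 to c1, down 1 to c2 — 13 moves in all.
Check: all 14 open cells covered.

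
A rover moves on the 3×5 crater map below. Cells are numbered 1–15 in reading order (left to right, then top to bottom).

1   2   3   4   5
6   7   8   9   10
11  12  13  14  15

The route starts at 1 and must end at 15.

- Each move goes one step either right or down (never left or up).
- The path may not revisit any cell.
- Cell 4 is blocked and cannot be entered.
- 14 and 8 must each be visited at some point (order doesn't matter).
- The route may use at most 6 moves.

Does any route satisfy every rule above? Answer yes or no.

One route that works: 1 → 6 → 7 → 8 → 13 → 14 → 15.

yes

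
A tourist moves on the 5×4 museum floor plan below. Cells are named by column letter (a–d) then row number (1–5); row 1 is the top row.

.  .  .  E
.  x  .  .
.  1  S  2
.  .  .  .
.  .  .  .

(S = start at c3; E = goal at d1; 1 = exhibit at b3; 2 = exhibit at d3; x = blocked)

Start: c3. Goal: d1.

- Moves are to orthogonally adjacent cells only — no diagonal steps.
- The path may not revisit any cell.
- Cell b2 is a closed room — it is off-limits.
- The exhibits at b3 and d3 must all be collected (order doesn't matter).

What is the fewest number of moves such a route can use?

Any route passes through b3 and d3 in some order between c3 and d1. Summing Manhattan distances along each leg and taking the cheapest ordering (c3 → b3 → d3 → d1) gives a lower bound of 1 + 2 + 2 = 5 moves.
The shortest route satisfying every rule uses 7 moves: c3 → b3 → b4 → c4 → d4 → d3 → d2 → d1.
The no-revisit rule (legs can't share cells) pushes the minimum above the 5-move bound; an exhaustive check rules out every length from 5 to 6, leaving 7 as the minimum.

7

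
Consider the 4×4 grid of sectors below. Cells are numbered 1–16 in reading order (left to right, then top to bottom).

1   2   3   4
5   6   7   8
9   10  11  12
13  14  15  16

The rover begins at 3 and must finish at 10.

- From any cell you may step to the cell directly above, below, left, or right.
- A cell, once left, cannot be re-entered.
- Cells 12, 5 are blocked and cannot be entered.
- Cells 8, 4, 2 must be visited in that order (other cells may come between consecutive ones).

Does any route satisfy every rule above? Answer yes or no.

Even ignoring the required order, no revisit-free route from 3 to 10 manages to pass through all of 8, 4, and 2: branching out from 3, every path either misses one of them or, having collected them, can no longer reach 10 without re-entering a cell.

no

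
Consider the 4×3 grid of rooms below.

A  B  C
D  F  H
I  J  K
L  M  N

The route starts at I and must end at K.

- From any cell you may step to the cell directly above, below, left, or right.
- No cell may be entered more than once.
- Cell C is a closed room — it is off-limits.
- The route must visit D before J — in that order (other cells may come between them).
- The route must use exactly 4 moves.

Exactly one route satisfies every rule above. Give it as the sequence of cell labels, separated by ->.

The waypoints must appear in the order D, J, with no cell reused.
Route from I: up 1 to D, right 1 to F, down 1 to J, right 1 to K — 4 moves in all.
Check: order respected (D at step 1, J at step 3); 4 moves as required.

I -> D -> F -> J -> K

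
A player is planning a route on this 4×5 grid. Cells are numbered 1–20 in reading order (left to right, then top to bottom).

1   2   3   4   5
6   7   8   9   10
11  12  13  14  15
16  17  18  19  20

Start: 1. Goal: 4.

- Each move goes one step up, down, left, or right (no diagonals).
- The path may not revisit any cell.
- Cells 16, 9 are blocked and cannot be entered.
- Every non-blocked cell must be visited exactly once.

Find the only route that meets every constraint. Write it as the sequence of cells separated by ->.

1 -> 2 -> 3 -> 8 -> 7 -> 6 -> 11 -> 12 -> 17 -> 18 -> 13 -> 14 -> 19 -> 20 -> 15 -> 10 -> 5 -> 4

Need to visit all 18 open cells exactly once, starting at 1 and ending at 4.
Route from 1: 2× right (reaching 3), down to 8, 2× left (reaching 6), down to 11, right to 12, down to 17, right to 18, up to 13, right to 14, down to 19, right to 20, 3× up (reaching 5), left to 4 — 17 moves in all.
Check: all 18 open cells covered.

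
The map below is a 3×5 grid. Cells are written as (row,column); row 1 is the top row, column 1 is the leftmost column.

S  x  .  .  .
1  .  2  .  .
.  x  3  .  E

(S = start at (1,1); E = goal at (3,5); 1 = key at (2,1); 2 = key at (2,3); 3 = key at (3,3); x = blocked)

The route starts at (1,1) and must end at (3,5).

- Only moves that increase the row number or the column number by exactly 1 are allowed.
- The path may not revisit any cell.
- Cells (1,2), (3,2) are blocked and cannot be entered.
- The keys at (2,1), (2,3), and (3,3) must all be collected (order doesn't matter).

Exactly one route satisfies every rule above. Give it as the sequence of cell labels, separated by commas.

Moves only go right or down, so the column and row indices never decrease.
Route from (1,1): down to (2,1), 2× right (reaching (2,3)), down to (3,3), 2× right (reaching (3,5)) — 6 moves in all.
Check: all required cells visited.

(1,1), (2,1), (2,2), (2,3), (3,3), (3,4), (3,5)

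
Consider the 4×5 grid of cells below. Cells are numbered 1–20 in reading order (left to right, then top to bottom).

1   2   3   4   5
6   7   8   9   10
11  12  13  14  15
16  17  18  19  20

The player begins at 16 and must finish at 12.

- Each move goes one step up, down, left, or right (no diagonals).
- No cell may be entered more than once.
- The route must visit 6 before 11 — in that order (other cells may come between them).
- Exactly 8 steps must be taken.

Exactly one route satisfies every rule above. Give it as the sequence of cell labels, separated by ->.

The waypoints must appear in the order 6, 11, with no cell reused.
Route from 16: 2× right (reaching 18), 2× up (reaching 8), 2× left (reaching 6), down to 11, right to 12 — 8 moves in all.
Check: order respected (6 at step 6, 11 at step 7); 8 moves as required.

16 -> 17 -> 18 -> 13 -> 8 -> 7 -> 6 -> 11 -> 12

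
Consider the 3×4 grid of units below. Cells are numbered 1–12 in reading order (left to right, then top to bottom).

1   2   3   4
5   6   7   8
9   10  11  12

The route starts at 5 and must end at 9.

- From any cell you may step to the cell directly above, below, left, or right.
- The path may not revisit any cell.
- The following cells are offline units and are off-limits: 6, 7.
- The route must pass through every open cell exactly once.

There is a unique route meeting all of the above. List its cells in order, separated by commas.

Need to visit all 10 open cells exactly once, starting at 5 and ending at 9.
Cell 8 has only two open neighbours (4 and 12), so the path must pass straight through it: one of those is the cell it's entered from and the other is where it exits.
Route from 5: up 1 to 1, right 3 to 4, down 2 to 12, left 3 to 9 — 9 moves in all.
Check: all 10 open cells covered.

5, 1, 2, 3, 4, 8, 12, 11, 10, 9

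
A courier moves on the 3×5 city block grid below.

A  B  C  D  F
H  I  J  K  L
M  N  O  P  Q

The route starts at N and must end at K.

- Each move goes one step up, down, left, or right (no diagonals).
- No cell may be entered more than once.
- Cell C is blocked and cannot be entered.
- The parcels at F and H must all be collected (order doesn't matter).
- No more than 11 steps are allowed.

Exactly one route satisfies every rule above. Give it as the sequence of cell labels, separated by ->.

Any route must reach F and H and still end at K within 11 moves, so the order of the required stops is forced.
Route from N: left 1 to M, up 1 to H, right 2 to J, down 1 to O, right 2 to Q, up 2 to F, left 1 to D, down 1 to K — 11 moves in all.
Check: all required cells visited; 11 ≤ 11 moves.

N -> M -> H -> I -> J -> O -> P -> Q -> L -> F -> D -> K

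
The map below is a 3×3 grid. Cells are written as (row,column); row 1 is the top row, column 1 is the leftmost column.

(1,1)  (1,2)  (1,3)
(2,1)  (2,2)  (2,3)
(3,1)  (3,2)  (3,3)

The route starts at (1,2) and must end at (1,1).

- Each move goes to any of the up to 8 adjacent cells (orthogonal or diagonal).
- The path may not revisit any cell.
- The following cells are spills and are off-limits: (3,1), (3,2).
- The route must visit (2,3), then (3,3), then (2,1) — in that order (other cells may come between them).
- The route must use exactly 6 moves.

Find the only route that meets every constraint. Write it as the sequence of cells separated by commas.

(1,2), (1,3), (2,3), (3,3), (2,2), (2,1), (1,1)

The waypoints must appear in the order (2,3), (3,3), (2,1), with no cell reused.
Route from (1,2): right 1 to (1,3), down 2 to (3,3), up-left 1 to (2,2), left 1 to (2,1), up 1 to (1,1) — 6 moves in all.
Check: order respected ((2,3) at step 2, (3,3) at step 3, (2,1) at step 5); 6 moves as required.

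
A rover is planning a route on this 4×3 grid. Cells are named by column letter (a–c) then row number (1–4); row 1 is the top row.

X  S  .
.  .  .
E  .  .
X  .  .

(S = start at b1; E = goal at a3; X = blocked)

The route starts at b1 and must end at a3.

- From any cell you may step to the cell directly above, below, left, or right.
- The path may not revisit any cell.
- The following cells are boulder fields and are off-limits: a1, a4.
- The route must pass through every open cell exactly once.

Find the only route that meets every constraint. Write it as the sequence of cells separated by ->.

Need to visit all 10 open cells exactly once, starting at b1 and ending at a3.
Cell b4 has only two open neighbours (b3 and c4), so the path must pass straight through it: one of those is the cell it's entered from and the other is where it exits.
Route from b1: right to c1, 3× down (reaching c4), left to b4, 2× up (reaching b2), left to a2, down to a3 — 9 moves in all.
Check: all 10 open cells covered.

b1 -> c1 -> c2 -> c3 -> c4 -> b4 -> b3 -> b2 -> a2 -> a3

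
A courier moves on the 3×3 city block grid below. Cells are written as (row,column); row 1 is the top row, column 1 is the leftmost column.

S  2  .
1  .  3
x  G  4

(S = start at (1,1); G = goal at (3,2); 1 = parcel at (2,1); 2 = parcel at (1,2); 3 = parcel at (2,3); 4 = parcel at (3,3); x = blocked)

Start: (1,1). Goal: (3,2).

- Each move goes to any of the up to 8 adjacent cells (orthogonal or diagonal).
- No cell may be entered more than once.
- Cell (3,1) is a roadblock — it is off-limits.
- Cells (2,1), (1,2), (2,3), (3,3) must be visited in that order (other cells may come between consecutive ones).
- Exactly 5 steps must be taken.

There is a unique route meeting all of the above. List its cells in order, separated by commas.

The waypoints must appear in the order (2,1), (1,2), (2,3), (3,3), with no cell reused.
Route from (1,1): down to (2,1), up-right to (1,2), down-right to (2,3), down to (3,3), left to (3,2) — 5 moves in all.
Check: order respected (1 at step 1, 2 at step 2, 3 at step 3, 4 at step 4); 5 moves as required.

(1,1), (2,1), (1,2), (2,3), (3,3), (3,2)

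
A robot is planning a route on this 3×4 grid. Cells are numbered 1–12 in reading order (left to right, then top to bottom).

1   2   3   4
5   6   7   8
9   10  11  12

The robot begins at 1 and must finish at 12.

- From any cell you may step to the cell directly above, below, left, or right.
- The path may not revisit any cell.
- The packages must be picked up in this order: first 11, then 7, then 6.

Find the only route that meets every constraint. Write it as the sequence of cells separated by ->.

The waypoints must appear in the order 11, 7, 6, with no cell reused.
Route from 1: down 2 to 9, right 2 to 11, up 1 to 7, left 1 to 6, up 1 to 2, right 2 to 4, down 2 to 12 — 11 moves in all.
Check: order respected (11 at step 4, 7 at step 5, 6 at step 6).

1 -> 5 -> 9 -> 10 -> 11 -> 7 -> 6 -> 2 -> 3 -> 4 -> 8 -> 12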